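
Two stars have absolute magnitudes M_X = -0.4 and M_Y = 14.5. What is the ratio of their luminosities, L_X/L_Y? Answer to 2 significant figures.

ΔM = M_X − M_Y = -14.9
L_X/L_Y = 10^(−0.4 ΔM) = 10^5.960 = 912000

L_X/L_Y ≈ 910000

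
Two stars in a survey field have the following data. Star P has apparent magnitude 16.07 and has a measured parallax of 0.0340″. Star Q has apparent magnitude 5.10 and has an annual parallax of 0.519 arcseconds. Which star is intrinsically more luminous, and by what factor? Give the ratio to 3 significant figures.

Star Q is more luminous, by a factor of 105.

Star P: d = 1/p = 1/0.0340″ = 29.41 pc
Star P: M = m − 5 log₁₀ d + 5 = 16.07 − 5·1.4685 + 5 = 13.727
Star Q: d = 1/p = 1/0.519″ = 1.927 pc
Star Q: M = m − 5 log₁₀ d + 5 = 5.10 − 5·0.2848 + 5 = 8.676
ΔM = M_P − M_Q = 13.727 − (8.676) = 5.052; smaller M is more luminous → Star Q.
L ratio = 10^(0.4 |ΔM|) = 10^2.021 = 104.9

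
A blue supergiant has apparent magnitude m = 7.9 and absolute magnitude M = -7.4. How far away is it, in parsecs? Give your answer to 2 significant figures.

μ = m − M = 15.300
m − M = 5 log₁₀ d − 5
log₁₀ d = (m − M)/5 + 1 = 4.0600
d = 10^4.0600 = 11480 pc

d ≈ 11000 pc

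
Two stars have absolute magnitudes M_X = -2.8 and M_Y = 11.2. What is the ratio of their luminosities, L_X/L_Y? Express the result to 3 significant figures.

ΔM = M_X − M_Y = -14.0
L_X/L_Y = 10^(−0.4 ΔM) = 10^5.600 = 398100

L_X/L_Y ≈ 398000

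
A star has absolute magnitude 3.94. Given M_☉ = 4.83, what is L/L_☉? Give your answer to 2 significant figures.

L/L_☉ ≈ 2.3

M − M_☉ = 3.94 − 4.83 = -0.890
L/L_☉ = 10^(−0.4 (M − M_☉)) = 10^0.356 = 2.270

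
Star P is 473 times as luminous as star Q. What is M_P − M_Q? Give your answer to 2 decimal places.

M_P − M_Q ≈ -6.69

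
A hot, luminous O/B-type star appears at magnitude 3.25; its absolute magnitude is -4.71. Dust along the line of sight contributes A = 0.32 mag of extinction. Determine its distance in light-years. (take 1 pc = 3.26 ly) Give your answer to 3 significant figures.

m − M = 5 log₁₀(d/10 pc) + A  ⇒  3.25 − (-4.71) − 0.32 = 5 log₁₀(d/10)
7.640 = 5 log₁₀(d/10)
log₁₀ d = (m − M − A)/5 + 1 = 2.5280
d = 10^2.5280 = 337.3 pc
= 1100 ly

d ≈ 1100 ly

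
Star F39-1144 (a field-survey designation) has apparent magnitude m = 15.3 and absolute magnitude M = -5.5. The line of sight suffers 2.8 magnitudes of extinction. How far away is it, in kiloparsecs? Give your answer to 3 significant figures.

m − M = 5 log₁₀(d/10 pc) + A  ⇒  15.3 − (-5.5) − 2.8 = 5 log₁₀(d/10)
18.000 = 5 log₁₀(d/10)
log₁₀ d = (m − M − A)/5 + 1 = 4.6000
d = 10^4.6000 = 39810 pc
= 39.81 kpc

d ≈ 39.8 kpc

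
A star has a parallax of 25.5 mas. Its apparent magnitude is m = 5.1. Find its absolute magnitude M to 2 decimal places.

p = 25.5 mas = 0.0255″ → d = 1/p = 39.22 pc
5 log₁₀(d/10 pc) = 5 log₁₀(39.22) − 5 = 2.967
M = m − 5 log₁₀(d/10) = 5.1 − 2.967 = 2.133

M ≈ 2.13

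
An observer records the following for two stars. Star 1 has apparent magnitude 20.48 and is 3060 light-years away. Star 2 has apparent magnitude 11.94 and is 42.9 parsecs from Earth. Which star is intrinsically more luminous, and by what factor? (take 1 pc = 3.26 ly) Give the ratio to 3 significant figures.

Star 2 is more luminous, by a factor of 5.44.

Star 1: d = 3060 ly / 3.26 = 938.7 pc
Star 1: M = m − 5 log₁₀ d + 5 = 20.48 − 5·2.9725 + 5 = 10.617
Star 2: M = m − 5 log₁₀ d + 5 = 11.94 − 5·1.6325 + 5 = 8.778
ΔM = M_1 − M_2 = 10.617 − (8.778) = 1.840; smaller M is more luminous → Star 2.
L ratio = 10^(0.4 |ΔM|) = 10^0.736 = 5.444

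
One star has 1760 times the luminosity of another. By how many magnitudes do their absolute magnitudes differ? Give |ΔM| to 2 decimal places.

|ΔM| ≈ 8.11

Pogson: ΔM = −2.5 log₁₀(ratio) = −2.5 log₁₀(1760) = −2.5 × 3.2455 = -8.114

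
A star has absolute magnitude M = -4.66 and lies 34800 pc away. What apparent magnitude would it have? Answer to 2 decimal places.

m ≈ 13.05

m = M + 5 log₁₀ d − 5 = -4.66 + 5·4.5416 − 5 = 13.048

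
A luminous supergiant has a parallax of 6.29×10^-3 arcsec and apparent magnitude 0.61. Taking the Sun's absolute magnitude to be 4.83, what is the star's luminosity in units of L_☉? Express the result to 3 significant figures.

L/L_☉ ≈ 12300

d = 1/p = 1/6.29×10^-3″ = 159.0 pc
M = m − 5 log₁₀ d + 5 = 0.61 − 5·2.2013 + 5 = -5.397
M − M_☉ = -5.397 − 4.83 = -10.227
L/L_☉ = 10^(−0.4 × -10.227) = 12320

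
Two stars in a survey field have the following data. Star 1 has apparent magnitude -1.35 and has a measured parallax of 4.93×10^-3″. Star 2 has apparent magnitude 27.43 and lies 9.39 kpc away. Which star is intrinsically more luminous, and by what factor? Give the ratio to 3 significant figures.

Star 1 is more luminous, by a factor of 1.52×10^8.

Star 1: d = 1/p = 1/4.93×10^-3″ = 202.8 pc
Star 1: M = m − 5 log₁₀ d + 5 = -1.35 − 5·2.3072 + 5 = -7.886
Star 2: d = 9.39 kpc = 9390 pc
Star 2: M = m − 5 log₁₀ d + 5 = 27.43 − 5·3.9727 + 5 = 12.567
ΔM = M_1 − M_2 = -7.886 − (12.567) = -20.452; smaller M is more luminous → Star 1.
L ratio = 10^(0.4 |ΔM|) = 10^8.181 = 1.517×10^8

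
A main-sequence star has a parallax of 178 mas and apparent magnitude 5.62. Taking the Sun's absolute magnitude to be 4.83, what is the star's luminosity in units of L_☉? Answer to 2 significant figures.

d = 1/p = 1000/178 mas = 5.618 pc
M = m − 5 log₁₀ d + 5 = 5.62 − 5·0.7496 + 5 = 6.872
M − M_☉ = 6.872 − 4.83 = 2.042
L/L_☉ = 10^(−0.4 × 2.042) = 0.1525

L/L_☉ ≈ 0.15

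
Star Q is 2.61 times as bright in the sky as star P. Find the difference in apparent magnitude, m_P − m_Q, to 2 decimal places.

m_P − m_Q ≈ 1.04

Pogson: Δm = −2.5 log₁₀(ratio) = −2.5 log₁₀(2.61) = −2.5 × 0.4166 = -1.042
Star Q is brighter so has the smaller magnitude: m_P − m_Q is positive.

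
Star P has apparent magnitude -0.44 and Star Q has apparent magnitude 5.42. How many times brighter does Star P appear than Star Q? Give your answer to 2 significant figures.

Magnitude difference = -5.86
Flux ratio = 10^(−0.4 Δm) = 10^(−0.4 × -5.86) = 10^2.344 = 220.8

220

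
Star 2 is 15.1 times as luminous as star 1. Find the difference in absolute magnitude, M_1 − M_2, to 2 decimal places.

M_1 − M_2 ≈ 2.95

Pogson: ΔM = −2.5 log₁₀(ratio) = −2.5 log₁₀(15.1) = −2.5 × 1.1790 = -2.947
Star 2 is brighter so has the smaller magnitude: M_1 − M_2 is positive.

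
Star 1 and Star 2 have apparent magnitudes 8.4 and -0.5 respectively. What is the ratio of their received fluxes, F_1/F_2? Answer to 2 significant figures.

Magnitude difference = 8.9
Flux ratio = 10^(−0.4 Δm) = 10^(−0.4 × 8.9) = 10^-3.560 = 2.754×10^-4

F_1/F_2 ≈ 2.8×10^-4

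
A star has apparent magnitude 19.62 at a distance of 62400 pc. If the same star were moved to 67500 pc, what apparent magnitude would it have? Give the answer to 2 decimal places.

m ≈ 19.79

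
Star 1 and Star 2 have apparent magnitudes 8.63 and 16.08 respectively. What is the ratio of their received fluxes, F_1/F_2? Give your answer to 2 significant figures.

F_1/F_2 ≈ 950

Magnitude difference = -7.45
Flux ratio = 10^(−0.4 Δm) = 10^(−0.4 × -7.45) = 10^2.980 = 955.0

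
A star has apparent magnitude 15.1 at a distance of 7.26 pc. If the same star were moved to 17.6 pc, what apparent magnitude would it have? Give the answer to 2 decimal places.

m ≈ 17.02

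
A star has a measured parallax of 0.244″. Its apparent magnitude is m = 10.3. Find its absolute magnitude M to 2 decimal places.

M ≈ 12.24

d = 1/p = 1/0.244″ = 4.098 pc
5 log₁₀(d/10 pc) = 5 log₁₀(4.098) − 5 = -1.937
M = m − 5 log₁₀(d/10) = 10.3 + 1.937 = 12.237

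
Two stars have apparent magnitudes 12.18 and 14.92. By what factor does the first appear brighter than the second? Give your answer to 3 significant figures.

12.5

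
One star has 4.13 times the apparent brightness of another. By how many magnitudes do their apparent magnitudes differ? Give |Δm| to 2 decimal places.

Pogson: Δm = −2.5 log₁₀(ratio) = −2.5 log₁₀(4.13) = −2.5 × 0.6160 = -1.540

|Δm| ≈ 1.54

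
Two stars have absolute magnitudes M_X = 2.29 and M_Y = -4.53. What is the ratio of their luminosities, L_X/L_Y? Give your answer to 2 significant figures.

L_X/L_Y ≈ 1.9×10^-3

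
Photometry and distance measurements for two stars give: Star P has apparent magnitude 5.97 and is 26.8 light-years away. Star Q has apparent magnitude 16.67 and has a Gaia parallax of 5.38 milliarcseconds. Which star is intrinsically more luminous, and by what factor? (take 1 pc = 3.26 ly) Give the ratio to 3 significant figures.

Star P: d = 26.8 ly / 3.26 = 8.221 pc
Star P: M = m − 5 log₁₀ d + 5 = 5.97 − 5·0.9149 + 5 = 6.395
Star Q: p = 5.38 mas = 5.38×10^-3″ → d = 1/p = 185.9 pc
Star Q: M = m − 5 log₁₀ d + 5 = 16.67 − 5·2.2692 + 5 = 10.324
ΔM = M_P − M_Q = 6.395 − (10.324) = -3.928; smaller M is more luminous → Star P.
L ratio = 10^(0.4 |ΔM|) = 10^1.571 = 37.27

Star P is more luminous, by a factor of 37.3.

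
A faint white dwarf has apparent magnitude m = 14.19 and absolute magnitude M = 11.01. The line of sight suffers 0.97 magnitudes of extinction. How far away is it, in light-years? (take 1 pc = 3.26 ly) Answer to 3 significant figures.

d ≈ 90.2 ly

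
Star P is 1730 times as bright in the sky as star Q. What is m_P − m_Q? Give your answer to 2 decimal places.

Pogson: Δm = −2.5 log₁₀(ratio) = −2.5 log₁₀(1730) = −2.5 × 3.2380 = -8.095
Star P is brighter, so it has the smaller magnitude: the difference is negative.

m_P − m_Q ≈ -8.10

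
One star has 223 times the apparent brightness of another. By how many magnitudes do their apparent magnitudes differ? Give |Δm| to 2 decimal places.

Pogson: Δm = −2.5 log₁₀(ratio) = −2.5 log₁₀(223) = −2.5 × 2.3483 = -5.871

|Δm| ≈ 5.87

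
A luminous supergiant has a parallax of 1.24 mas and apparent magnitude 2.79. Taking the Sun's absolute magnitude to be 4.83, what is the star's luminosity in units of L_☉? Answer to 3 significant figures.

d = 1/p = 1000/1.24 mas = 806.5 pc
M = m − 5 log₁₀ d + 5 = 2.79 − 5·2.9066 + 5 = -6.743
M − M_☉ = -6.743 − 4.83 = -11.573
L/L_☉ = 10^(−0.4 × -11.573) = 42580

L/L_☉ ≈ 42600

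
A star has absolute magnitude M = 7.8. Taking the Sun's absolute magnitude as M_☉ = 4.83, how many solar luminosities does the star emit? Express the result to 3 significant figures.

L/L_☉ ≈ 0.0649

M − M_☉ = 7.8 − 4.83 = 2.970
L/L_☉ = 10^(−0.4 (M − M_☉)) = 10^-1.188 = 0.06486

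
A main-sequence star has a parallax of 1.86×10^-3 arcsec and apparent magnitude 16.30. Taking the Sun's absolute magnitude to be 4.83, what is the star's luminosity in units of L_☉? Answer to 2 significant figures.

L/L_☉ ≈ 0.075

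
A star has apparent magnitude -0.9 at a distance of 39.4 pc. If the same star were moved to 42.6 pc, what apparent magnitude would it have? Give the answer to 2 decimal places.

m ≈ -0.73

Flux ∝ 1/d², so Δm = 5 log₁₀(d₂/d₁) = 5 log₁₀(42.6/39.4) = 0.170
m₂ = m₁ + Δm = -0.9 + (0.170) = -0.730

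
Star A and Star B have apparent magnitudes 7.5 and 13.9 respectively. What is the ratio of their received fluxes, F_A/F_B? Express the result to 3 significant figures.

F_A/F_B ≈ 363

Magnitude difference = -6.4
Flux ratio = 10^(−0.4 Δm) = 10^(−0.4 × -6.4) = 10^2.560 = 363.1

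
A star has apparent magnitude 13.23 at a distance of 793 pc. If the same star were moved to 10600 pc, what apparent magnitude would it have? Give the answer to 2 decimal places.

m ≈ 18.86

Flux ∝ 1/d², so Δm = 5 log₁₀(d₂/d₁) = 5 log₁₀(10600/793) = 5.630
m₂ = m₁ + Δm = 13.23 + (5.630) = 18.860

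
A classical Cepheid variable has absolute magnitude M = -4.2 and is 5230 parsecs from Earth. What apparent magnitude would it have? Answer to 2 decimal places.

m ≈ 9.39

m = M + 5 log₁₀ d − 5 = -4.2 + 5·3.7185 − 5 = 9.393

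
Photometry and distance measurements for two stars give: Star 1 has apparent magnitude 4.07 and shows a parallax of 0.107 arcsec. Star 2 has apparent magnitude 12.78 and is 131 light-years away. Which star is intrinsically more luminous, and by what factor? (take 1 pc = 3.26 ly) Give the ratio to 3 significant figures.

Star 1: d = 1/p = 1/0.107″ = 9.346 pc
Star 1: M = m − 5 log₁₀ d + 5 = 4.07 − 5·0.9706 + 5 = 4.217
Star 2: d = 131 ly / 3.26 = 40.18 pc
Star 2: M = m − 5 log₁₀ d + 5 = 12.78 − 5·1.6041 + 5 = 9.760
ΔM = M_1 − M_2 = 4.217 − (9.760) = -5.543; smaller M is more luminous → Star 1.
L ratio = 10^(0.4 |ΔM|) = 10^2.217 = 164.9

Star 1 is more luminous, by a factor of 165.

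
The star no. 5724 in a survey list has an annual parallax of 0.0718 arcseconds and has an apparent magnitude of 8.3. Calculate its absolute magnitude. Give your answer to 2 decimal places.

d = 1/p = 1/0.0718″ = 13.93 pc
5 log₁₀(d/10 pc) = 5 log₁₀(13.93) − 5 = 0.719
M = m − 5 log₁₀(d/10) = 8.3 − 0.719 = 7.581

M ≈ 7.58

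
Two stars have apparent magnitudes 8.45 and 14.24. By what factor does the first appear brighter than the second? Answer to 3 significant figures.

207

Magnitude difference = -5.79
Flux ratio = 10^(−0.4 Δm) = 10^(−0.4 × -5.79) = 10^2.316 = 207.0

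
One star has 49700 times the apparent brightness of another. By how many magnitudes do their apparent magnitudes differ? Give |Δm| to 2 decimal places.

Pogson: Δm = −2.5 log₁₀(ratio) = −2.5 log₁₀(49700) = −2.5 × 4.6964 = -11.741

|Δm| ≈ 11.74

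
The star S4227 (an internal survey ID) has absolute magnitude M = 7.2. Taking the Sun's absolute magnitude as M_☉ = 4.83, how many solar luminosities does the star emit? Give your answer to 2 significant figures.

M − M_☉ = 7.2 − 4.83 = 2.370
L/L_☉ = 10^(−0.4 (M − M_☉)) = 10^-0.948 = 0.1127

L/L_☉ ≈ 0.11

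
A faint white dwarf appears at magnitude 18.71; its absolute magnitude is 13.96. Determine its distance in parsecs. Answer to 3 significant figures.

d ≈ 89.1 pc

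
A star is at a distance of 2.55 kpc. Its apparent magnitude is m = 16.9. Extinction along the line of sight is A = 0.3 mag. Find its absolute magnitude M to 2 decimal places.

M ≈ 4.57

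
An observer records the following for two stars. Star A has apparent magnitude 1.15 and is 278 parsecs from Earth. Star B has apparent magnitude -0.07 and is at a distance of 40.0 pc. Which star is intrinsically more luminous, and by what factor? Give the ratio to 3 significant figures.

Star A: M = m − 5 log₁₀ d + 5 = 1.15 − 5·2.4440 + 5 = -6.070
Star B: M = m − 5 log₁₀ d + 5 = -0.07 − 5·1.6021 + 5 = -3.080
ΔM = M_A − M_B = -6.070 − (-3.080) = -2.990; smaller M is more luminous → Star A.
L ratio = 10^(0.4 |ΔM|) = 10^1.196 = 15.70

Star A is more luminous, by a factor of 15.7.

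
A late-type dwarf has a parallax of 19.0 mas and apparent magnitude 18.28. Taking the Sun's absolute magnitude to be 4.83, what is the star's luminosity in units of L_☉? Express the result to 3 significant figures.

d = 1/p = 1000/19.0 mas = 52.63 pc
M = m − 5 log₁₀ d + 5 = 18.28 − 5·1.7212 + 5 = 14.674
M − M_☉ = 14.674 − 4.83 = 9.844
L/L_☉ = 10^(−0.4 × 9.844) = 1.155×10^-4

L/L_☉ ≈ 1.15×10^-4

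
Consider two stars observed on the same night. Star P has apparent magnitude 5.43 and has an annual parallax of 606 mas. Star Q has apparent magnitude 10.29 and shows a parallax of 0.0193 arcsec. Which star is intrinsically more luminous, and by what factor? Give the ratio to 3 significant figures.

Star Q is more luminous, by a factor of 11.2.

Star P: p = 606 mas = 0.606″ → d = 1/p = 1.650 pc
Star P: M = m − 5 log₁₀ d + 5 = 5.43 − 5·0.2175 + 5 = 9.342
Star Q: d = 1/p = 1/0.0193″ = 51.81 pc
Star Q: M = m − 5 log₁₀ d + 5 = 10.29 − 5·1.7144 + 5 = 6.718
ΔM = M_P − M_Q = 9.342 − (6.718) = 2.625; smaller M is more luminous → Star Q.
L ratio = 10^(0.4 |ΔM|) = 10^1.050 = 11.22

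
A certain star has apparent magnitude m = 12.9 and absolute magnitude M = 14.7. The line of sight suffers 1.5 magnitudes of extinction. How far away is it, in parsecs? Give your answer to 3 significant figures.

m − M = 5 log₁₀(d/10 pc) + A  ⇒  12.9 − (14.7) − 1.5 = 5 log₁₀(d/10)
-3.300 = 5 log₁₀(d/10)
log₁₀ d = (m − M − A)/5 + 1 = 0.3400
d = 10^0.3400 = 2.188 pc

d ≈ 2.19 pc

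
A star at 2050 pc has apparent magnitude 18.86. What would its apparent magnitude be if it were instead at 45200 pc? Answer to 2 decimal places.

m ≈ 25.58

Flux ∝ 1/d², so Δm = 5 log₁₀(d₂/d₁) = 5 log₁₀(45200/2050) = 6.717
m₂ = m₁ + Δm = 18.86 + (6.717) = 25.577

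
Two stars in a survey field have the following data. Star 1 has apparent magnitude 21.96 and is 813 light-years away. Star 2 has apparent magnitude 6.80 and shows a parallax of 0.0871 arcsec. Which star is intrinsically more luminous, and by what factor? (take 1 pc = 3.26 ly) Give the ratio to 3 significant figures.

Star 2 is more luminous, by a factor of 2460.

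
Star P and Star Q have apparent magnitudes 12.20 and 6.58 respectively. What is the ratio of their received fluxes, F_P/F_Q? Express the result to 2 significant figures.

Magnitude difference = 5.62
Flux ratio = 10^(−0.4 Δm) = 10^(−0.4 × 5.62) = 10^-2.248 = 5.649×10^-3

F_P/F_Q ≈ 5.6×10^-3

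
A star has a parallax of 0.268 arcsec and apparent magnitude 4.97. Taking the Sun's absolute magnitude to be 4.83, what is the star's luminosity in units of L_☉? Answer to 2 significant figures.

L/L_☉ ≈ 0.12

d = 1/p = 1/0.268″ = 3.731 pc
M = m − 5 log₁₀ d + 5 = 4.97 − 5·0.5719 + 5 = 7.111
M − M_☉ = 7.111 − 4.83 = 2.281
L/L_☉ = 10^(−0.4 × 2.281) = 0.1224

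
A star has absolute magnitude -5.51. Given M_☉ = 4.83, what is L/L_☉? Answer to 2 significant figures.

M − M_☉ = -5.51 − 4.83 = -10.340
L/L_☉ = 10^(−0.4 (M − M_☉)) = 10^4.136 = 13680

L/L_☉ ≈ 14000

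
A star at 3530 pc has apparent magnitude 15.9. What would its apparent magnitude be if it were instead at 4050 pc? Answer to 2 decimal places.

m ≈ 16.20

Flux ∝ 1/d², so Δm = 5 log₁₀(d₂/d₁) = 5 log₁₀(4050/3530) = 0.298
m₂ = m₁ + Δm = 15.9 + (0.298) = 16.198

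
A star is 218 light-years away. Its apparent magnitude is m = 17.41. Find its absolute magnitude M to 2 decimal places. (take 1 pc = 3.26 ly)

M ≈ 13.28

d = 218 ly / 3.26 = 66.87 pc
5 log₁₀(d/10 pc) = 5 log₁₀(66.87) − 5 = 4.126
M = m − 5 log₁₀(d/10) = 17.41 − 4.126 = 13.284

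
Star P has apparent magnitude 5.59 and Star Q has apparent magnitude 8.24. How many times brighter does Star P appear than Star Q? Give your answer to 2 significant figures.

11

Δm = 5.59 − (8.24) = -2.65
Flux ratio = 10^(−0.4 Δm) = 10^(−0.4 × -2.65) = 10^1.060 = 11.48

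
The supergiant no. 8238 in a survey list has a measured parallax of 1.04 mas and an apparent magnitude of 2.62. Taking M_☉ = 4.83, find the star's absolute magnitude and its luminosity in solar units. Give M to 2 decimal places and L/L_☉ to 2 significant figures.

d = 1/p = 1000/1.04 mas = 961.5 pc
M = m − 5 log₁₀ d + 5 = 2.62 − 5·2.9830 + 5 = -7.295
M − M_☉ = -7.295 − 4.83 = -12.125
L/L_☉ = 10^(−0.4 × -12.125) = 70780

M ≈ -7.29; L/L_☉ ≈ 71000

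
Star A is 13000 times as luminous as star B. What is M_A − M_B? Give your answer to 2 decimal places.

M_A − M_B ≈ -10.28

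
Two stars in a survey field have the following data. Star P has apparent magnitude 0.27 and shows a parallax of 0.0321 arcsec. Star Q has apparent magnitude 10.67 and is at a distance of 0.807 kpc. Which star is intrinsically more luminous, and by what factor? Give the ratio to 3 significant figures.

Star P: d = 1/p = 1/0.0321″ = 31.15 pc
Star P: M = m − 5 log₁₀ d + 5 = 0.27 − 5·1.4935 + 5 = -2.197
Star Q: d = 0.807 kpc = 807.0 pc
Star Q: M = m − 5 log₁₀ d + 5 = 10.67 − 5·2.9069 + 5 = 1.136
ΔM = M_P − M_Q = -2.197 − (1.136) = -3.333; smaller M is more luminous → Star P.
L ratio = 10^(0.4 |ΔM|) = 10^1.333 = 21.54

Star P is more luminous, by a factor of 21.5.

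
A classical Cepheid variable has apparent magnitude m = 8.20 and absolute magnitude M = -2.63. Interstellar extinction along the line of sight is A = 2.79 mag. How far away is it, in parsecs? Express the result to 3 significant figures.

d ≈ 406 pc

m − M = 5 log₁₀(d/10 pc) + A  ⇒  8.20 − (-2.63) − 2.79 = 5 log₁₀(d/10)
8.040 = 5 log₁₀(d/10)
log₁₀ d = (m − M − A)/5 + 1 = 2.6080
d = 10^2.6080 = 405.5 pc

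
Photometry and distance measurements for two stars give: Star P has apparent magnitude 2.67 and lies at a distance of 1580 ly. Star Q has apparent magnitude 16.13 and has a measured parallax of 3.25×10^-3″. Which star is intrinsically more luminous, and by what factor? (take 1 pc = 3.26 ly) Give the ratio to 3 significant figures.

Star P is more luminous, by a factor of 601000.

Star P: d = 1580 ly / 3.26 = 484.7 pc
Star P: M = m − 5 log₁₀ d + 5 = 2.67 − 5·2.6854 + 5 = -5.757
Star Q: d = 1/p = 1/3.25×10^-3″ = 307.7 pc
Star Q: M = m − 5 log₁₀ d + 5 = 16.13 − 5·2.4881 + 5 = 8.689
ΔM = M_P − M_Q = -5.757 − (8.689) = -14.447; smaller M is more luminous → Star P.
L ratio = 10^(0.4 |ΔM|) = 10^5.779 = 600700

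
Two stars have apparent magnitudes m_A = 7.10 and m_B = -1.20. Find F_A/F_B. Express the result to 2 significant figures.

Magnitude difference = 8.30
Flux ratio = 10^(−0.4 Δm) = 10^(−0.4 × 8.30) = 10^-3.320 = 4.786×10^-4

F_A/F_B ≈ 4.8×10^-4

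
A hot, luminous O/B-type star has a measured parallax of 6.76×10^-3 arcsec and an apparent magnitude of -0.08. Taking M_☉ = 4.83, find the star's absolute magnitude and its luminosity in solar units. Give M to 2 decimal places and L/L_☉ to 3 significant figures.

M ≈ -5.93; L/L_☉ ≈ 20100

d = 1/p = 1/6.76×10^-3″ = 147.9 pc
M = m − 5 log₁₀ d + 5 = -0.08 − 5·2.1701 + 5 = -5.930
M − M_☉ = -5.930 − 4.83 = -10.760
L/L_☉ = 10^(−0.4 × -10.760) = 20140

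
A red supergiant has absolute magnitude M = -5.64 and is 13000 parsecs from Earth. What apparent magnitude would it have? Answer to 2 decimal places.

m = M + 5 log₁₀ d − 5 = -5.64 + 5·4.1139 − 5 = 9.930

m ≈ 9.93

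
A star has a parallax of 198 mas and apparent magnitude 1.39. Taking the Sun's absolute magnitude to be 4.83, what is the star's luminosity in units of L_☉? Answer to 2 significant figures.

d = 1/p = 1000/198 mas = 5.051 pc
M = m − 5 log₁₀ d + 5 = 1.39 − 5·0.7033 + 5 = 2.873
M − M_☉ = 2.873 − 4.83 = -1.957
L/L_☉ = 10^(−0.4 × -1.957) = 6.063

L/L_☉ ≈ 6.1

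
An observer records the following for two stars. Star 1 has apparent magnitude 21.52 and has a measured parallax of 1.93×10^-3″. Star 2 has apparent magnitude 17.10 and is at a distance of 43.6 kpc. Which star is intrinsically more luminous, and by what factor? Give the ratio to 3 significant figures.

Star 1: d = 1/p = 1/1.93×10^-3″ = 518.1 pc
Star 1: M = m − 5 log₁₀ d + 5 = 21.52 − 5·2.7144 + 5 = 12.948
Star 2: d = 43.6 kpc = 43600 pc
Star 2: M = m − 5 log₁₀ d + 5 = 17.10 − 5·4.6395 + 5 = -1.097
ΔM = M_1 − M_2 = 12.948 − (-1.097) = 14.045; smaller M is more luminous → Star 2.
L ratio = 10^(0.4 |ΔM|) = 10^5.618 = 415000

Star 2 is more luminous, by a factor of 415000.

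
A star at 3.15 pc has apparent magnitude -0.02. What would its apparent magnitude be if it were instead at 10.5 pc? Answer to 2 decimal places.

m ≈ 2.59

Flux ∝ 1/d², so Δm = 5 log₁₀(d₂/d₁) = 5 log₁₀(10.5/3.15) = 2.614
m₂ = m₁ + Δm = -0.02 + (2.614) = 2.594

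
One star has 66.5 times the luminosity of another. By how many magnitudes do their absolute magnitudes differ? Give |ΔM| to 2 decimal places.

|ΔM| ≈ 4.56

Pogson: ΔM = −2.5 log₁₀(ratio) = −2.5 log₁₀(66.5) = −2.5 × 1.8228 = -4.557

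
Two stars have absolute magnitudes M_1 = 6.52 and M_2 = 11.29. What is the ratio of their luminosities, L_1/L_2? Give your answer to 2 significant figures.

L_1/L_2 ≈ 81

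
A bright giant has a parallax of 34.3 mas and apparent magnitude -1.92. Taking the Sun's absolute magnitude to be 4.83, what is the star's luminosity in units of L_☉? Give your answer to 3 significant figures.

L/L_☉ ≈ 4260

d = 1/p = 1000/34.3 mas = 29.15 pc
M = m − 5 log₁₀ d + 5 = -1.92 − 5·1.4647 + 5 = -4.244
M − M_☉ = -4.244 − 4.83 = -9.074
L/L_☉ = 10^(−0.4 × -9.074) = 4260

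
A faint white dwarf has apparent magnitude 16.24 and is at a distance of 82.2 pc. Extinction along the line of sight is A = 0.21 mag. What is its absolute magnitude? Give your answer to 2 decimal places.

M ≈ 11.46

5 log₁₀(d/10 pc) = 5 log₁₀(82.20) − 5 = 4.574
M = m − 5 log₁₀(d/10) − A = 16.24 − 4.574 − 0.21 = 11.456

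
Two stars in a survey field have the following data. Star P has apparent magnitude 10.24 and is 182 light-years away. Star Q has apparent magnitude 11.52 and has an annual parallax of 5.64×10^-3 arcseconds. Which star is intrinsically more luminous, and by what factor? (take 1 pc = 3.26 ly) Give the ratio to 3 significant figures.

Star Q is more luminous, by a factor of 3.10.

Star P: d = 182 ly / 3.26 = 55.83 pc
Star P: M = m − 5 log₁₀ d + 5 = 10.24 − 5·1.7469 + 5 = 6.506
Star Q: d = 1/p = 1/5.64×10^-3″ = 177.3 pc
Star Q: M = m − 5 log₁₀ d + 5 = 11.52 − 5·2.2487 + 5 = 5.276
ΔM = M_P − M_Q = 6.506 − (5.276) = 1.229; smaller M is more luminous → Star Q.
L ratio = 10^(0.4 |ΔM|) = 10^0.492 = 3.103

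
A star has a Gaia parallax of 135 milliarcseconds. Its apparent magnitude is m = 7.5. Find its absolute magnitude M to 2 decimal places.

M ≈ 8.15

p = 135 mas = 0.135″ → d = 1/p = 7.407 pc
5 log₁₀(d/10 pc) = 5 log₁₀(7.407) − 5 = -0.652
M = m − 5 log₁₀(d/10) = 7.5 + 0.652 = 8.152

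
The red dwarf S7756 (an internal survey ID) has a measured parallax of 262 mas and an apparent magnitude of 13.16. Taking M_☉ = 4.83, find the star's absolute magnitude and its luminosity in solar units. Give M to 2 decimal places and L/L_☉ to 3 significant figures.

M ≈ 15.25; L/L_☉ ≈ 6.78×10^-5

d = 1/p = 1000/262 mas = 3.817 pc
M = m − 5 log₁₀ d + 5 = 13.16 − 5·0.5817 + 5 = 15.252
M − M_☉ = 15.252 − 4.83 = 10.422
L/L_☉ = 10^(−0.4 × 10.422) = 6.783×10^-5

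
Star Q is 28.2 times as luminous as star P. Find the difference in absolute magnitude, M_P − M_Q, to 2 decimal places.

Pogson: ΔM = −2.5 log₁₀(ratio) = −2.5 log₁₀(28.2) = −2.5 × 1.4502 = -3.626
Star Q is brighter so has the smaller magnitude: M_P − M_Q is positive.

M_P − M_Q ≈ 3.63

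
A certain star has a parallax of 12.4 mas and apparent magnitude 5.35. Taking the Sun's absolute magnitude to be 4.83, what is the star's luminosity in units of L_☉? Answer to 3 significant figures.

L/L_☉ ≈ 40.3

d = 1/p = 1000/12.4 mas = 80.65 pc
M = m − 5 log₁₀ d + 5 = 5.35 − 5·1.9066 + 5 = 0.817
M − M_☉ = 0.817 − 4.83 = -4.013
L/L_☉ = 10^(−0.4 × -4.013) = 40.29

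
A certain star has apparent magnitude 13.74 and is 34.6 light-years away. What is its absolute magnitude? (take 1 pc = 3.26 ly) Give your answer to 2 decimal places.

M ≈ 13.61

d = 34.6 ly / 3.26 = 10.61 pc
5 log₁₀(d/10 pc) = 5 log₁₀(10.61) − 5 = 0.129
M = m − 5 log₁₀(d/10) = 13.74 − 0.129 = 13.611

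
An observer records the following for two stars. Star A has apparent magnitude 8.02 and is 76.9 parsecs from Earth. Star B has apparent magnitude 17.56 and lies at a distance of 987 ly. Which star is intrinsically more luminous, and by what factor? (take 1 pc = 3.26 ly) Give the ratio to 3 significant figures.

Star A: M = m − 5 log₁₀ d + 5 = 8.02 − 5·1.8859 + 5 = 3.590
Star B: d = 987 ly / 3.26 = 302.8 pc
Star B: M = m − 5 log₁₀ d + 5 = 17.56 − 5·2.4811 + 5 = 10.155
ΔM = M_A − M_B = 3.590 − (10.155) = -6.564; smaller M is more luminous → Star A.
L ratio = 10^(0.4 |ΔM|) = 10^2.626 = 422.3

Star A is more luminous, by a factor of 422.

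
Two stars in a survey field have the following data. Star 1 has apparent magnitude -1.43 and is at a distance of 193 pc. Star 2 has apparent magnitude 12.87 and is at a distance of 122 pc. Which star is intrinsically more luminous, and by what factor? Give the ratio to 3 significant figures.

Star 1 is more luminous, by a factor of 1.31×10^6.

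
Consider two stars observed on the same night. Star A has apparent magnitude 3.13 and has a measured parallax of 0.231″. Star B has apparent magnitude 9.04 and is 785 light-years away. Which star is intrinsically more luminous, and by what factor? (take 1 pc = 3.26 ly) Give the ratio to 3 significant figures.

Star A: d = 1/p = 1/0.231″ = 4.329 pc
Star A: M = m − 5 log₁₀ d + 5 = 3.13 − 5·0.6364 + 5 = 4.948
Star B: d = 785 ly / 3.26 = 240.8 pc
Star B: M = m − 5 log₁₀ d + 5 = 9.04 − 5·2.3817 + 5 = 2.132
ΔM = M_A − M_B = 4.948 − (2.132) = 2.816; smaller M is more luminous → Star B.
L ratio = 10^(0.4 |ΔM|) = 10^1.127 = 13.38

Star B is more luminous, by a factor of 13.4.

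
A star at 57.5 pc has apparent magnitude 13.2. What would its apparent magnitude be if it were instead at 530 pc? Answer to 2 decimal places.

m ≈ 18.02

Flux ∝ 1/d², so Δm = 5 log₁₀(d₂/d₁) = 5 log₁₀(530/57.5) = 4.823
m₂ = m₁ + Δm = 13.2 + (4.823) = 18.023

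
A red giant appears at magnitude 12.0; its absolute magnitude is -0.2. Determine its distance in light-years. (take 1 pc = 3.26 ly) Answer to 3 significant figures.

μ = m − M = 12.200
m − M = 5 log₁₀ d − 5
log₁₀ d = (m − M)/5 + 1 = 3.4400
d = 10^3.4400 = 2754 pc
= 8979 ly

d ≈ 8980 ly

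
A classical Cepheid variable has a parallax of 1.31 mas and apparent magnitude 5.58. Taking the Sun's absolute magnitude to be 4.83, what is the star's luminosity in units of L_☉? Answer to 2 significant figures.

L/L_☉ ≈ 2900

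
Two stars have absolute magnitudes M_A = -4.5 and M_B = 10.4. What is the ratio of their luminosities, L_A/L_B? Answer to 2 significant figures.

L_A/L_B ≈ 910000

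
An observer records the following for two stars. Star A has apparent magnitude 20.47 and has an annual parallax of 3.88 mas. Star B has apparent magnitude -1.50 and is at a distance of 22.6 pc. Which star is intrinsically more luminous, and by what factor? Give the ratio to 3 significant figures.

Star B is more luminous, by a factor of 4.72×10^6.

Star A: p = 3.88 mas = 3.88×10^-3″ → d = 1/p = 257.7 pc
Star A: M = m − 5 log₁₀ d + 5 = 20.47 − 5·2.4112 + 5 = 13.414
Star B: M = m − 5 log₁₀ d + 5 = -1.50 − 5·1.3541 + 5 = -3.271
ΔM = M_A − M_B = 13.414 − (-3.271) = 16.685; smaller M is more luminous → Star B.
L ratio = 10^(0.4 |ΔM|) = 10^6.674 = 4.719×10^6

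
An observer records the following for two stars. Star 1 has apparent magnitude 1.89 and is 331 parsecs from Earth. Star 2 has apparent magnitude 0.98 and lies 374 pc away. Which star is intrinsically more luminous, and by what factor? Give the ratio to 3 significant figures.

Star 2 is more luminous, by a factor of 2.95.

Star 1: M = m − 5 log₁₀ d + 5 = 1.89 − 5·2.5198 + 5 = -5.709
Star 2: M = m − 5 log₁₀ d + 5 = 0.98 − 5·2.5729 + 5 = -6.884
ΔM = M_1 − M_2 = -5.709 − (-6.884) = 1.175; smaller M is more luminous → Star 2.
L ratio = 10^(0.4 |ΔM|) = 10^0.470 = 2.952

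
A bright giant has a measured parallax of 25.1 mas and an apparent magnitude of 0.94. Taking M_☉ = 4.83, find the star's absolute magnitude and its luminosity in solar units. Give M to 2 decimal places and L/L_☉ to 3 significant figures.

M ≈ -2.06; L/L_☉ ≈ 571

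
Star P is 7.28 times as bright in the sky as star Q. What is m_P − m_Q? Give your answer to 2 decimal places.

m_P − m_Q ≈ -2.16

Pogson: Δm = −2.5 log₁₀(ratio) = −2.5 log₁₀(7.28) = −2.5 × 0.8621 = -2.155
Star P is brighter, so it has the smaller magnitude: the difference is negative.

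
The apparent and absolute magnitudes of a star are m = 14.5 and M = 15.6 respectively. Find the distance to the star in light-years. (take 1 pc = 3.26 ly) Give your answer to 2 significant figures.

Distance modulus: m − M = 14.5 − (15.6) = -1.100
m − M = 5 log₁₀ d − 5
log₁₀ d = (m − M)/5 + 1 = 0.7800
d = 10^0.7800 = 6.026 pc
= 19.64 ly

d ≈ 20 ly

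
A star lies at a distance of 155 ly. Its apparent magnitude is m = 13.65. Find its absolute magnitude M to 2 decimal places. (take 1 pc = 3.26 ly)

M ≈ 10.26

d = 155 ly / 3.26 = 47.55 pc
5 log₁₀(d/10 pc) = 5 log₁₀(47.55) − 5 = 3.386
M = m − 5 log₁₀(d/10) = 13.65 − 3.386 = 10.264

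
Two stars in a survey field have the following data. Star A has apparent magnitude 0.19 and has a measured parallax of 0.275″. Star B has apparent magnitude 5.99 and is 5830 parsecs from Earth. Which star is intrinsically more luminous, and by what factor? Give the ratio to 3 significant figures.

Star B is more luminous, by a factor of 12300.

Star A: d = 1/p = 1/0.275″ = 3.636 pc
Star A: M = m − 5 log₁₀ d + 5 = 0.19 − 5·0.5607 + 5 = 2.387
Star B: M = m − 5 log₁₀ d + 5 = 5.99 − 5·3.7657 + 5 = -7.838
ΔM = M_A − M_B = 2.387 − (-7.838) = 10.225; smaller M is more luminous → Star B.
L ratio = 10^(0.4 |ΔM|) = 10^4.090 = 12300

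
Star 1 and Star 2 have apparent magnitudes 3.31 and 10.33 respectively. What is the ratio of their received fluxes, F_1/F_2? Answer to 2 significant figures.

F_1/F_2 ≈ 640

Δm = 3.31 − (10.33) = -7.02
Flux ratio = 10^(−0.4 Δm) = 10^(−0.4 × -7.02) = 10^2.808 = 642.7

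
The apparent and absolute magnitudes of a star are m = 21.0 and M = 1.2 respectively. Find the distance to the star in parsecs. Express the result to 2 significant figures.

d ≈ 91000 pc

μ = m − M = 19.800
m − M = 5 log₁₀ d − 5
log₁₀ d = (m − M)/5 + 1 = 4.9600
d = 10^4.9600 = 91200 pc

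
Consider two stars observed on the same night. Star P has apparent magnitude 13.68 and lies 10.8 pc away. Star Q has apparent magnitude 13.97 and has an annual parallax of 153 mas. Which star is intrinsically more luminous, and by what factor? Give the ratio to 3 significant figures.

Star P: M = m − 5 log₁₀ d + 5 = 13.68 − 5·1.0334 + 5 = 13.513
Star Q: p = 153 mas = 0.153″ → d = 1/p = 6.536 pc
Star Q: M = m − 5 log₁₀ d + 5 = 13.97 − 5·0.8153 + 5 = 14.893
ΔM = M_P − M_Q = 13.513 − (14.893) = -1.381; smaller M is more luminous → Star P.
L ratio = 10^(0.4 |ΔM|) = 10^0.552 = 3.566

Star P is more luminous, by a factor of 3.57.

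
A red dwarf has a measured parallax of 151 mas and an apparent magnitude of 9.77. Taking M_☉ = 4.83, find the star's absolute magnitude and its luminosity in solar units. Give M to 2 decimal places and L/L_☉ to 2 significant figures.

d = 1/p = 1000/151 mas = 6.623 pc
M = m − 5 log₁₀ d + 5 = 9.77 − 5·0.8210 + 5 = 10.665
M − M_☉ = 10.665 − 4.83 = 5.835
L/L_☉ = 10^(−0.4 × 5.835) = 4.635×10^-3

M ≈ 10.66; L/L_☉ ≈ 4.6×10^-3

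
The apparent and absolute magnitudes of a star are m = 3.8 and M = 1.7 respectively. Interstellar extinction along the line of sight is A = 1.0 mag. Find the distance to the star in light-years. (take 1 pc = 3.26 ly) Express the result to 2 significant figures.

d ≈ 54 ly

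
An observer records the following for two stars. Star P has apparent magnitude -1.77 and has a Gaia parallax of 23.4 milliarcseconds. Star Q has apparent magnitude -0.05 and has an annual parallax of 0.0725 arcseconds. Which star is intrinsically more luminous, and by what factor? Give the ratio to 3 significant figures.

Star P is more luminous, by a factor of 46.8.

Star P: p = 23.4 mas = 0.0234″ → d = 1/p = 42.74 pc
Star P: M = m − 5 log₁₀ d + 5 = -1.77 − 5·1.6308 + 5 = -4.924
Star Q: d = 1/p = 1/0.0725″ = 13.79 pc
Star Q: M = m − 5 log₁₀ d + 5 = -0.05 − 5·1.1397 + 5 = -0.748
ΔM = M_P − M_Q = -4.924 − (-0.748) = -4.176; smaller M is more luminous → Star P.
L ratio = 10^(0.4 |ΔM|) = 10^1.670 = 46.80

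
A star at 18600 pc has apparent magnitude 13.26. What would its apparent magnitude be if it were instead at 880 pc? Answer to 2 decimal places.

m ≈ 6.63

Flux ∝ 1/d², so Δm = 5 log₁₀(d₂/d₁) = 5 log₁₀(880/18600) = -6.625
m₂ = m₁ + Δm = 13.26 + (-6.625) = 6.635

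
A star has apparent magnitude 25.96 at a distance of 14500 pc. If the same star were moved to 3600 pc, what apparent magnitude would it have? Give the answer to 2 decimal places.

m ≈ 22.93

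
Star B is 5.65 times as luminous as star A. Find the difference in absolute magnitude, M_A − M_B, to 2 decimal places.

M_A − M_B ≈ 1.88

Pogson: ΔM = −2.5 log₁₀(ratio) = −2.5 log₁₀(5.65) = −2.5 × 0.7520 = -1.880
Star B is brighter so has the smaller magnitude: M_A − M_B is positive.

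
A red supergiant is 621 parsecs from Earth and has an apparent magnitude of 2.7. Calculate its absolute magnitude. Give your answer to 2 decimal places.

M ≈ -6.27

5 log₁₀(d/10 pc) = 5 log₁₀(621.0) − 5 = 8.965
M = m − 5 log₁₀(d/10) = 2.7 − 8.965 = -6.265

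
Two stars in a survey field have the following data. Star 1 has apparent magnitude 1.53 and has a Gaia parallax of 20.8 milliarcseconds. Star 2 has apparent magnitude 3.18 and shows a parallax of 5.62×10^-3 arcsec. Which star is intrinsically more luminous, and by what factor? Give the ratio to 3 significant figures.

Star 2 is more luminous, by a factor of 3.00.

Star 1: p = 20.8 mas = 0.0208″ → d = 1/p = 48.08 pc
Star 1: M = m − 5 log₁₀ d + 5 = 1.53 − 5·1.6819 + 5 = -1.880
Star 2: d = 1/p = 1/5.62×10^-3″ = 177.9 pc
Star 2: M = m − 5 log₁₀ d + 5 = 3.18 − 5·2.2503 + 5 = -3.071
ΔM = M_1 − M_2 = -1.880 − (-3.071) = 1.192; smaller M is more luminous → Star 2.
L ratio = 10^(0.4 |ΔM|) = 10^0.477 = 2.997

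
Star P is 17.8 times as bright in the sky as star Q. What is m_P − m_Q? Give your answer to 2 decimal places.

Pogson: Δm = −2.5 log₁₀(ratio) = −2.5 log₁₀(17.8) = −2.5 × 1.2504 = -3.126
Star P is brighter, so it has the smaller magnitude: the difference is negative.

m_P − m_Q ≈ -3.13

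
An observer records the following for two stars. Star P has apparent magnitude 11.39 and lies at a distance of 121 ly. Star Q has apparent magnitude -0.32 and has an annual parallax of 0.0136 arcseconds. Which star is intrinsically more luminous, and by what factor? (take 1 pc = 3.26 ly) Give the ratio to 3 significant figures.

Star Q is more luminous, by a factor of 190000.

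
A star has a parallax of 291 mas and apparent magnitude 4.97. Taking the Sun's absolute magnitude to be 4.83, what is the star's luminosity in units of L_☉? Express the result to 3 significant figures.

L/L_☉ ≈ 0.104

d = 1/p = 1000/291 mas = 3.436 pc
M = m − 5 log₁₀ d + 5 = 4.97 − 5·0.5361 + 5 = 7.289
M − M_☉ = 7.289 − 4.83 = 2.459
L/L_☉ = 10^(−0.4 × 2.459) = 0.1038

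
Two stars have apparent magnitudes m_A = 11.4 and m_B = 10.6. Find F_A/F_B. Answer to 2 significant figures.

F_A/F_B ≈ 0.48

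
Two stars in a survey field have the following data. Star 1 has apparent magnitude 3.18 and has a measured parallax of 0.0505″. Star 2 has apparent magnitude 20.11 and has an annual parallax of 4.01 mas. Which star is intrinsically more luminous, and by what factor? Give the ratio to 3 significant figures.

Star 1: d = 1/p = 1/0.0505″ = 19.80 pc
Star 1: M = m − 5 log₁₀ d + 5 = 3.18 − 5·1.2967 + 5 = 1.696
Star 2: p = 4.01 mas = 4.01×10^-3″ → d = 1/p = 249.4 pc
Star 2: M = m − 5 log₁₀ d + 5 = 20.11 − 5·2.3969 + 5 = 13.126
ΔM = M_1 − M_2 = 1.696 − (13.126) = -11.429; smaller M is more luminous → Star 1.
L ratio = 10^(0.4 |ΔM|) = 10^4.572 = 37300

Star 1 is more luminous, by a factor of 37300.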